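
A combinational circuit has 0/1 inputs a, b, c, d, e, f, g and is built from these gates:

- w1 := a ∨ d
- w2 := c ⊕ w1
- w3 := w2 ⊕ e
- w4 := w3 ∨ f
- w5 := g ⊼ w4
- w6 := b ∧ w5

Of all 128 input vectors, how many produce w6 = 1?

w6 = b ∧ w5 must be 1, so both b = 1 and w5 = 1.
w5 = g ⊼ w4 must be 1, so at least one of g, w4 is 0.
Enumerating the 128 input combinations, 40 give w6 = 1 and 88 give w6 = 0.

40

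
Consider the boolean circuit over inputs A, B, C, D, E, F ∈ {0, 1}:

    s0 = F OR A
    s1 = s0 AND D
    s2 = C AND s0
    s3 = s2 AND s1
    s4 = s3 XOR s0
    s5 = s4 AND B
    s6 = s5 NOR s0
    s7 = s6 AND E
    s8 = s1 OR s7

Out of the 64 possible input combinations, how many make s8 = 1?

s8 = s1 OR s7 must be 1, so at least one of s1, s7 is 1.
Enumerating the 64 input combinations, 32 give s8 = 1 and 32 give s8 = 0.

32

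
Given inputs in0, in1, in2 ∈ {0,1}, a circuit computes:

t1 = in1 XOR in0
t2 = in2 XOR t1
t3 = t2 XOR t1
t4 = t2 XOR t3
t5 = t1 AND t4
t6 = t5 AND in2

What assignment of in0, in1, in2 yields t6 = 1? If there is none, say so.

Check with in0=0, in1=1, in2=1:
t1 = in1 XOR in0 = 1 XOR 0 = 1
t2 = in2 XOR t1 = 1 XOR 1 = 0
t3 = t2 XOR t1 = 0 XOR 1 = 1
t4 = t2 XOR t3 = 0 XOR 1 = 1
t5 = t1 AND t4 = 1 AND 1 = 1
t6 = t5 AND in2 = 1 AND 1 = 1
So t6 = 1 as required.

in0=0, in1=1, in2=1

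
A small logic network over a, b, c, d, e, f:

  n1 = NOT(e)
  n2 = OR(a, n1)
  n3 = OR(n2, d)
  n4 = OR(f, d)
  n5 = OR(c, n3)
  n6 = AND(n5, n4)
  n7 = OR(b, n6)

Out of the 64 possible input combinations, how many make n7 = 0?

9

n7 = OR(b, n6) must be 0, so both b = 0 and n6 = 0.
Enumerating the 64 input combinations, 9 give n7 = 0 and 55 give n7 = 1.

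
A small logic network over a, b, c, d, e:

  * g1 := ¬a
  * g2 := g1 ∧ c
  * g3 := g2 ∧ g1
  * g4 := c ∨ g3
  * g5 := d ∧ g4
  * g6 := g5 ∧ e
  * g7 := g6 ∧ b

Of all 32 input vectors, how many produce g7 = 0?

g7 = g6 ∧ b must be 0, so at least one of g6, b is 0.
Enumerating the 32 input combinations, 30 give g7 = 0 and 2 give g7 = 1.

30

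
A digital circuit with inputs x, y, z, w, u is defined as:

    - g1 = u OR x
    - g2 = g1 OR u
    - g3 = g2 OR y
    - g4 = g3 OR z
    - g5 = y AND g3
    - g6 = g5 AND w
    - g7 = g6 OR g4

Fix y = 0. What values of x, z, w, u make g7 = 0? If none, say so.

g7 = g6 OR g4 must be 0, so both g6 = 0 and g4 = 0.
Check with y = 0 and x=0, z=0, w=0, u=0:
g1 = u OR x = 0 OR 0 = 0
g2 = g1 OR u = 0 OR 0 = 0
g3 = g2 OR y = 0 OR 0 = 0
g4 = g3 OR z = 0 OR 0 = 0
g5 = y AND g3 = 0 AND 0 = 0
g6 = g5 AND w = 0 AND 0 = 0
g7 = g6 OR g4 = 0 OR 0 = 0
So g7 = 0.

x=0 z=0 w=0 u=0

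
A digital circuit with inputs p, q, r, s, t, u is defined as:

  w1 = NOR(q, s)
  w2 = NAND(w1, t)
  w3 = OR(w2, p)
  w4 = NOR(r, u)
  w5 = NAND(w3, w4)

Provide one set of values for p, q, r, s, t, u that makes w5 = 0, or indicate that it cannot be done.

p=0, q=1, r=0, s=1, t=1, u=0

w5 = NAND(w3, w4) must be 0, so both w3 = 1 and w4 = 1.
Check with p=0, q=1, r=0, s=1, t=1, u=0:
w1 = NOR(q, s) = NOR(1, 1) = 0
w2 = NAND(w1, t) = NAND(0, 1) = 1
w3 = OR(w2, p) = OR(1, 0) = 1
w4 = NOR(r, u) = NOR(0, 0) = 1
w5 = NAND(w3, w4) = NAND(1, 1) = 0
So w5 = 0 as required.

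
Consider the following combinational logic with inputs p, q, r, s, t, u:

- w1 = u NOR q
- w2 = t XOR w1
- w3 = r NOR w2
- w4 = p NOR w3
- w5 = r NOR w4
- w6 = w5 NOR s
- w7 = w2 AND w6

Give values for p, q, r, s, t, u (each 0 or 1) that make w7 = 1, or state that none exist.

w7 = w2 AND w6 must be 1, so both w2 = 1 and w6 = 1.
w2 = t XOR w1 must be 1, so t and w1 differ.
Check with p=1 q=0 r=1 s=0 t=1 u=1:
w1 = u NOR q = 1 NOR 0 = 0
w2 = t XOR w1 = 1 XOR 0 = 1
w3 = r NOR w2 = 1 NOR 1 = 0
w4 = p NOR w3 = 1 NOR 0 = 0
w5 = r NOR w4 = 1 NOR 0 = 0
w6 = w5 NOR s = 0 NOR 0 = 1
w7 = w2 AND w6 = 1 AND 1 = 1
So w7 = 1 as required.

p=1 q=0 r=1 s=0 t=1 u=1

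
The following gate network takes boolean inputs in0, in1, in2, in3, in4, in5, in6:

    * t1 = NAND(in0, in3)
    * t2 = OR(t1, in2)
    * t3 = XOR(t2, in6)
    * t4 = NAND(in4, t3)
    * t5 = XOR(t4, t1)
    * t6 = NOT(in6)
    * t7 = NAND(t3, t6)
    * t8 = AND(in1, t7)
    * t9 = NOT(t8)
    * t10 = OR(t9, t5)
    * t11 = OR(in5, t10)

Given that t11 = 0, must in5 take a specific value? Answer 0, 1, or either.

t11 = OR(in5, t10) must be 0, so both in5 = 0 and t10 = 0.
t10 = OR(t9, t5) must be 0, so both t9 = 0 and t5 = 0.
Every assignment with t11 = 0 has in5 = 0; there are 13 such assignment(s).

0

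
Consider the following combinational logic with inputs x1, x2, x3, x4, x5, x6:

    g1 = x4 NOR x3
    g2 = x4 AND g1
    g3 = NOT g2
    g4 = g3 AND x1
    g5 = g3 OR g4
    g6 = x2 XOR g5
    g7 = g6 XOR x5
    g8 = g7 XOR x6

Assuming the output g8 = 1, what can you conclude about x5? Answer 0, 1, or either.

Both values of x5 occur among assignments with g8 = 1:
  x5=0: x1=0, x2=0, x3=0, x4=0, x5=0, x6=0
  x5=1: x1=0, x2=0, x3=0, x4=0, x5=1, x6=1

either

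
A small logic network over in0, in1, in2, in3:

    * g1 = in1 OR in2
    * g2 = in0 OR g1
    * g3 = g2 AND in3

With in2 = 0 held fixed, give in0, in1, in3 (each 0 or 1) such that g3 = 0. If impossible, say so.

in0=0, in1=0, in3=0

g3 = g2 AND in3 must be 0, so at least one of g2, in3 is 0.
Check with in2 = 0 and in0=0, in1=0, in3=0:
g1 = in1 OR in2 = 0 OR 0 = 0
g2 = in0 OR g1 = 0 OR 0 = 0
g3 = g2 AND in3 = 0 AND 0 = 0
So g3 = 0.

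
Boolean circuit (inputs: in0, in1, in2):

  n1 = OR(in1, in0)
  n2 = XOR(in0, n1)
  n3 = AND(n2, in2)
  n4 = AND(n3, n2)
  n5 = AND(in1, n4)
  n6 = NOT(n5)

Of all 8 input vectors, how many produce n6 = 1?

n6 = NOT(n5) must be 1, so n5 = 0.
n5 = AND(in1, n4) must be 0, so at least one of in1, n4 is 0.
Enumerating the 8 input combinations, 7 give n6 = 1 and 1 give n6 = 0.

7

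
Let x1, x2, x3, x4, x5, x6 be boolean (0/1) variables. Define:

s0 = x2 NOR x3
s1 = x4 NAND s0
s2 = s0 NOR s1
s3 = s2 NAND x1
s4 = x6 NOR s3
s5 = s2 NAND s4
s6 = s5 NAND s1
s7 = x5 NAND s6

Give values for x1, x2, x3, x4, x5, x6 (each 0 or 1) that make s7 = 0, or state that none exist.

x1=1, x2=0, x3=0, x4=1, x5=1, x6=0

s7 = x5 NAND s6 must be 0, so both x5 = 1 and s6 = 1.
s6 = s5 NAND s1 must be 1, so at least one of s5, s1 is 0.
Check with x1=1, x2=0, x3=0, x4=1, x5=1, x6=0:
s0 = x2 NOR x3 = 0 NOR 0 = 1
s1 = x4 NAND s0 = 1 NAND 1 = 0
s2 = s0 NOR s1 = 1 NOR 0 = 0
s3 = s2 NAND x1 = 0 NAND 1 = 1
s4 = x6 NOR s3 = 0 NOR 1 = 0
s5 = s2 NAND s4 = 0 NAND 0 = 1
s6 = s5 NAND s1 = 1 NAND 0 = 1
s7 = x5 NAND s6 = 1 NAND 1 = 0
So s7 = 0 as required.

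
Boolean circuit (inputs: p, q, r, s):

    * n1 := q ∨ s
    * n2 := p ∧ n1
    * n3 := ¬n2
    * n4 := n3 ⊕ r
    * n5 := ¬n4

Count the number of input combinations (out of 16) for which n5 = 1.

n5 = ¬n4 must be 1, so n4 = 0.
Enumerating the 16 input combinations, 8 give n5 = 1 and 8 give n5 = 0.

8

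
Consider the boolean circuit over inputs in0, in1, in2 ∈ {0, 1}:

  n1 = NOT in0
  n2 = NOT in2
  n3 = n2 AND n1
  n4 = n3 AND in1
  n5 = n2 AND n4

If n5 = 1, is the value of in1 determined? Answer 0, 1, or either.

n5 = n2 AND n4 must be 1, so both n2 = 1 and n4 = 1.
n2 = NOT in2 must be 1, so in2 = 0.
n4 = n3 AND in1 must be 1, so both n3 = 1 and in1 = 1.
Every assignment with n5 = 1 has in1 = 1; there are 1 such assignment(s).
  in0=0, in1=1, in2=0

1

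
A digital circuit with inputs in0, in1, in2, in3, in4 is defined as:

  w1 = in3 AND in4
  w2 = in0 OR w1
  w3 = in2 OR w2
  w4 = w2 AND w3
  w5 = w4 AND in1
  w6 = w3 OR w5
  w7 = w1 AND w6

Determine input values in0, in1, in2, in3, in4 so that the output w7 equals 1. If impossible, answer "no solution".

in0=0, in1=1, in2=1, in3=1, in4=1

w7 = w1 AND w6 must be 1, so both w1 = 1 and w6 = 1.
Check with in0=0, in1=1, in2=1, in3=1, in4=1:
w1 = in3 AND in4 = 1 AND 1 = 1
w2 = in0 OR w1 = 0 OR 1 = 1
w3 = in2 OR w2 = 1 OR 1 = 1
w4 = w2 AND w3 = 1 AND 1 = 1
w5 = w4 AND in1 = 1 AND 1 = 1
w6 = w3 OR w5 = 1 OR 1 = 1
w7 = w1 AND w6 = 1 AND 1 = 1
So w7 = 1 as required.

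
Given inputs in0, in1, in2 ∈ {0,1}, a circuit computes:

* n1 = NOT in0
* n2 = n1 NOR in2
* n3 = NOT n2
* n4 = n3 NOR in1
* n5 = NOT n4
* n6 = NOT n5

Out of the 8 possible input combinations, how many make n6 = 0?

n6 = NOT n5 must be 0, so n5 = 1.
n5 = NOT n4 must be 1, so n4 = 0.
Enumerating the 8 input combinations, 7 give n6 = 0 and 1 give n6 = 1.

7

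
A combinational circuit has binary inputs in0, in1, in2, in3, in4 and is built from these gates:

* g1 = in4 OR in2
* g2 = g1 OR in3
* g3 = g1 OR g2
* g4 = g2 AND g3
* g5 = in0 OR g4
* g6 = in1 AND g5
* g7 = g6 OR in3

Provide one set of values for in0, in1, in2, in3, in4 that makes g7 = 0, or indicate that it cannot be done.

in0=1 in1=0 in2=0 in3=0 in4=0

g7 = g6 OR in3 must be 0, so both g6 = 0 and in3 = 0.
g6 = in1 AND g5 must be 0, so at least one of in1, g5 is 0.
Check with in0=1 in1=0 in2=0 in3=0 in4=0:
g1 = in4 OR in2 = 0 OR 0 = 0
g2 = g1 OR in3 = 0 OR 0 = 0
g3 = g1 OR g2 = 0 OR 0 = 0
g4 = g2 AND g3 = 0 AND 0 = 0
g5 = in0 OR g4 = 1 OR 0 = 1
g6 = in1 AND g5 = 0 AND 1 = 0
g7 = g6 OR in3 = 0 OR 0 = 0
So g7 = 0 as required.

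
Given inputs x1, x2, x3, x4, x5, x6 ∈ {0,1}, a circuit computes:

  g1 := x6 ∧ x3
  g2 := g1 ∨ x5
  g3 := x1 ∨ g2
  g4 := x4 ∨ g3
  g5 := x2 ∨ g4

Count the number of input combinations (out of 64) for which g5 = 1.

g5 = x2 ∨ g4 must be 1, so at least one of x2, g4 is 1.
Enumerating the 64 input combinations, 61 give g5 = 1 and 3 give g5 = 0.

61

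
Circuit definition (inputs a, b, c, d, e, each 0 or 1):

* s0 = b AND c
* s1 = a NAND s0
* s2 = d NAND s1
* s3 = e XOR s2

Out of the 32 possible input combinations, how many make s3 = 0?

16

s3 = e XOR s2 must be 0, so e and s2 are equal.
Enumerating the 32 input combinations, 16 give s3 = 0 and 16 give s3 = 1.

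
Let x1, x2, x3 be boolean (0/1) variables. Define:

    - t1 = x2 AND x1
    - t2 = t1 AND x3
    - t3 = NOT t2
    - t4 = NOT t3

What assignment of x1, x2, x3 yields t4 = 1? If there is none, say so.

x1=1, x2=1, x3=1

t4 = NOT t3 must be 1, so t3 = 0.
Check with x1=1, x2=1, x3=1:
t1 = x2 AND x1 = 1 AND 1 = 1
t2 = t1 AND x3 = 1 AND 1 = 1
t3 = NOT t2 = NOT 1 = 0
t4 = NOT t3 = NOT 0 = 1
So t4 = 1 as required.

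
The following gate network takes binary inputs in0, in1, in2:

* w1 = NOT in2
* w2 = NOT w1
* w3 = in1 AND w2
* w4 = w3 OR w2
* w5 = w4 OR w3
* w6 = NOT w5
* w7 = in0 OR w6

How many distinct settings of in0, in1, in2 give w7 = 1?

w7 = in0 OR w6 must be 1, so at least one of in0, w6 is 1.
Satisfying assignments:
  in0=0, in1=0, in2=0
  in0=0, in1=1, in2=0
  in0=1, in1=0, in2=0
  in0=1, in1=0, in2=1
  in0=1, in1=1, in2=0
  in0=1, in1=1, in2=1

6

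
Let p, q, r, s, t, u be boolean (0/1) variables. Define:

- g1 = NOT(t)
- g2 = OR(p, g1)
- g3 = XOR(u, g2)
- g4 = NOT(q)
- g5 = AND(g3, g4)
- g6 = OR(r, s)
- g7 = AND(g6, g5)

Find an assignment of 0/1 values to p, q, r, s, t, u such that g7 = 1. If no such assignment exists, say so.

p=0 q=0 r=1 s=1 t=1 u=1

g7 = AND(g6, g5) must be 1, so both g6 = 1 and g5 = 1.
Check with p=0 q=0 r=1 s=1 t=1 u=1:
g1 = NOT(t) = NOT 1 = 0
g2 = OR(p, g1) = OR(0, 0) = 0
g3 = XOR(u, g2) = XOR(1, 0) = 1
g4 = NOT(q) = NOT 0 = 1
g5 = AND(g3, g4) = AND(1, 1) = 1
g6 = OR(r, s) = OR(1, 1) = 1
g7 = AND(g6, g5) = AND(1, 1) = 1
So g7 = 1 as required.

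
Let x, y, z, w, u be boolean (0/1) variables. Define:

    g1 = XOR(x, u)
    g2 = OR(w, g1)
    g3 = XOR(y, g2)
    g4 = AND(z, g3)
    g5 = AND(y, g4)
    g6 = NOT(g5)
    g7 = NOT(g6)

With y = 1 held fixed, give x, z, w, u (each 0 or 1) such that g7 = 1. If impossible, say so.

x=0, z=1, w=0, u=0

Check with y = 1 and x=0, z=1, w=0, u=0:
g1 = XOR(x, u) = XOR(0, 0) = 0
g2 = OR(w, g1) = OR(0, 0) = 0
g3 = XOR(y, g2) = XOR(1, 0) = 1
g4 = AND(z, g3) = AND(1, 1) = 1
g5 = AND(y, g4) = AND(1, 1) = 1
g6 = NOT(g5) = NOT 1 = 0
g7 = NOT(g6) = NOT 0 = 1
So g7 = 1.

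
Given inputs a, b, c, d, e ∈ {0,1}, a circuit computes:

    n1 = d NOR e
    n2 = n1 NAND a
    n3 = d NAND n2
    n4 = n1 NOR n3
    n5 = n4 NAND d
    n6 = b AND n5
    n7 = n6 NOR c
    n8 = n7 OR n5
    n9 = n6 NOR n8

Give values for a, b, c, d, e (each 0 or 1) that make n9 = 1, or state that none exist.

n9 = n6 NOR n8 must be 1, so both n6 = 0 and n8 = 0.
n6 = b AND n5 must be 0, so at least one of b, n5 is 0.
n8 = n7 OR n5 must be 0, so both n7 = 0 and n5 = 0.
Check with a=1, b=1, c=1, d=1, e=0:
n1 = d NOR e = 1 NOR 0 = 0
n2 = n1 NAND a = 0 NAND 1 = 1
n3 = d NAND n2 = 1 NAND 1 = 0
n4 = n1 NOR n3 = 0 NOR 0 = 1
n5 = n4 NAND d = 1 NAND 1 = 0
n6 = b AND n5 = 1 AND 0 = 0
n7 = n6 NOR c = 0 NOR 1 = 0
n8 = n7 OR n5 = 0 OR 0 = 0
n9 = n6 NOR n8 = 0 NOR 0 = 1
So n9 = 1 as required.

a=1, b=1, c=1, d=1, e=0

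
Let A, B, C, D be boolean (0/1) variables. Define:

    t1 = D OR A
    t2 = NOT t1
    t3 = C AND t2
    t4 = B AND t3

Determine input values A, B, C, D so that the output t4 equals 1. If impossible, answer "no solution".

A=0 B=1 C=1 D=0

Check with A=0 B=1 C=1 D=0:
t1 = D OR A = 0 OR 0 = 0
t2 = NOT t1 = NOT 0 = 1
t3 = C AND t2 = 1 AND 1 = 1
t4 = B AND t3 = 1 AND 1 = 1
So t4 = 1 as required.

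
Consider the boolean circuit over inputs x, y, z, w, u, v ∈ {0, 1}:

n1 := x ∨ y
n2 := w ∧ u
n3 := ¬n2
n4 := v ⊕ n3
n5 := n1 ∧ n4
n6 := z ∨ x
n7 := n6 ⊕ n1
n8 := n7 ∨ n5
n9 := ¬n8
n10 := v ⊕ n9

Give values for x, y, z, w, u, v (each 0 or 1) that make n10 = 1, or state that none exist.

x=0 y=0 z=1 w=0 u=0 v=1

n10 = v ⊕ n9 must be 1, so v and n9 differ.
Check with x=0 y=0 z=1 w=0 u=0 v=1:
n1 = x ∨ y = 0 ∨ 0 = 0
n2 = w ∧ u = 0 ∧ 0 = 0
n3 = ¬n2 = ¬0 = 1
n4 = v ⊕ n3 = 1 ⊕ 1 = 0
n5 = n1 ∧ n4 = 0 ∧ 0 = 0
n6 = z ∨ x = 1 ∨ 0 = 1
n7 = n6 ⊕ n1 = 1 ⊕ 0 = 1
n8 = n7 ∨ n5 = 1 ∨ 0 = 1
n9 = ¬n8 = ¬1 = 0
n10 = v ⊕ n9 = 1 ⊕ 0 = 1
So n10 = 1 as required.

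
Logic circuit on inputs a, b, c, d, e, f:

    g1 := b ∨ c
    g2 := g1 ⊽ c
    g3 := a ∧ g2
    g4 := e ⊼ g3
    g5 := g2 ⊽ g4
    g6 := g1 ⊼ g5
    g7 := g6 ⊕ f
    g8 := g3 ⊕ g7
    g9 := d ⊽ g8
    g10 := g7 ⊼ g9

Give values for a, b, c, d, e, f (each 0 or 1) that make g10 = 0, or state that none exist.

a=1, b=0, c=0, d=0, e=0, f=0

Check with a=1, b=0, c=0, d=0, e=0, f=0:
g1 = b ∨ c = 0 ∨ 0 = 0
g2 = g1 ⊽ c = 0 ⊽ 0 = 1
g3 = a ∧ g2 = 1 ∧ 1 = 1
g4 = e ⊼ g3 = 0 ⊼ 1 = 1
g5 = g2 ⊽ g4 = 1 ⊽ 1 = 0
g6 = g1 ⊼ g5 = 0 ⊼ 0 = 1
g7 = g6 ⊕ f = 1 ⊕ 0 = 1
g8 = g3 ⊕ g7 = 1 ⊕ 1 = 0
g9 = d ⊽ g8 = 0 ⊽ 0 = 1
g10 = g7 ⊼ g9 = 1 ⊼ 1 = 0
So g10 = 0 as required.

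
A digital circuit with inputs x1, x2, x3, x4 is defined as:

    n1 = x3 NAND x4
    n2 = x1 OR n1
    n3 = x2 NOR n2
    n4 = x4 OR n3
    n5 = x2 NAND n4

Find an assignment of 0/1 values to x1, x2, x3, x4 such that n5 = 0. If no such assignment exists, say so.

x1=0, x2=1, x3=1, x4=1

n5 = x2 NAND n4 must be 0, so both x2 = 1 and n4 = 1.
n4 = x4 OR n3 must be 1, so at least one of x4, n3 is 1.
Check with x1=0, x2=1, x3=1, x4=1:
n1 = x3 NAND x4 = 1 NAND 1 = 0
n2 = x1 OR n1 = 0 OR 0 = 0
n3 = x2 NOR n2 = 1 NOR 0 = 0
n4 = x4 OR n3 = 1 OR 0 = 1
n5 = x2 NAND n4 = 1 NAND 1 = 0
So n5 = 0 as required.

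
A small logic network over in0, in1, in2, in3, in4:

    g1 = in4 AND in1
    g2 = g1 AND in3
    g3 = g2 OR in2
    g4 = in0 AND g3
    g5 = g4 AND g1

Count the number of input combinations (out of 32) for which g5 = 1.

3

g5 = g4 AND g1 must be 1, so both g4 = 1 and g1 = 1.
g4 = in0 AND g3 must be 1, so both in0 = 1 and g3 = 1.
Satisfying assignments:
  in0=1, in1=1, in2=0, in3=1, in4=1
  in0=1, in1=1, in2=1, in3=0, in4=1
  in0=1, in1=1, in2=1, in3=1, in4=1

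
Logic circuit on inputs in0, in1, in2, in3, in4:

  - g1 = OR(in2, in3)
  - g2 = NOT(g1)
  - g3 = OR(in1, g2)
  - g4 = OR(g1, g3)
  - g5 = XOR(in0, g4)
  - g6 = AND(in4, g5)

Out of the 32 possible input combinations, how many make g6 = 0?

g6 = AND(in4, g5) must be 0, so at least one of in4, g5 is 0.
Enumerating the 32 input combinations, 24 give g6 = 0 and 8 give g6 = 1.

24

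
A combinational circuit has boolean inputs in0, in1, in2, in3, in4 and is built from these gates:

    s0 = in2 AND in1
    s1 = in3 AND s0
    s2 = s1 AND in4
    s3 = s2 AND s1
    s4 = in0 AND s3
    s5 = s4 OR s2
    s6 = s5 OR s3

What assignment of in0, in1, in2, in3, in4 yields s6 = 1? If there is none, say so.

s6 = s5 OR s3 must be 1, so at least one of s5, s3 is 1.
Check with in0=1 in1=1 in2=1 in3=1 in4=1:
s0 = in2 AND in1 = 1 AND 1 = 1
s1 = in3 AND s0 = 1 AND 1 = 1
s2 = s1 AND in4 = 1 AND 1 = 1
s3 = s2 AND s1 = 1 AND 1 = 1
s4 = in0 AND s3 = 1 AND 1 = 1
s5 = s4 OR s2 = 1 OR 1 = 1
s6 = s5 OR s3 = 1 OR 1 = 1
So s6 = 1 as required.

in0=1 in1=1 in2=1 in3=1 in4=1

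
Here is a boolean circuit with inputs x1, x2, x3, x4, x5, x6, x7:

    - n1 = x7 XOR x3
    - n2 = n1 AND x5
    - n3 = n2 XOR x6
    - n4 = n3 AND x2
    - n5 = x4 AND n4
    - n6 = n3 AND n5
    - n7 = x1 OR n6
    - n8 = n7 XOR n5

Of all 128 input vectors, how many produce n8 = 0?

72

n8 = n7 XOR n5 must be 0, so n7 and n5 are equal.
Enumerating the 128 input combinations, 72 give n8 = 0 and 56 give n8 = 1.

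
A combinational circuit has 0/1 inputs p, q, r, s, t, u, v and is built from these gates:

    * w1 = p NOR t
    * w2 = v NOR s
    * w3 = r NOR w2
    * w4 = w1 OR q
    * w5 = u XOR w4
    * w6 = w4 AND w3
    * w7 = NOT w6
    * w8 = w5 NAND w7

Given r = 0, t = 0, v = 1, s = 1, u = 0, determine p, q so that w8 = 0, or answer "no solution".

With r = 0, t = 0, v = 1, s = 1, u = 0 fixed, none of the 4 settings of p, q give w8 = 0.
For example, with p=1, q=1:
w1 = p NOR t = 1 NOR 0 = 0
w2 = v NOR s = 1 NOR 1 = 0
w3 = r NOR w2 = 0 NOR 0 = 1
w4 = w1 OR q = 0 OR 1 = 1
w5 = u XOR w4 = 0 XOR 1 = 1
w6 = w4 AND w3 = 1 AND 1 = 1
w7 = NOT w6 = NOT 1 = 0
w8 = w5 NAND w7 = 1 NAND 0 = 1
giving w8 = 1 ≠ 0.

no solution exists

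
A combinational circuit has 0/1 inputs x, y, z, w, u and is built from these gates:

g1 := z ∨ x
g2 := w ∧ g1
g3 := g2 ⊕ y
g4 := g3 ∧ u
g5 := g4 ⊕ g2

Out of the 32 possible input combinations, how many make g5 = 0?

g5 = g4 ⊕ g2 must be 0, so g4 and g2 are equal.
Enumerating the 32 input combinations, 18 give g5 = 0 and 14 give g5 = 1.

18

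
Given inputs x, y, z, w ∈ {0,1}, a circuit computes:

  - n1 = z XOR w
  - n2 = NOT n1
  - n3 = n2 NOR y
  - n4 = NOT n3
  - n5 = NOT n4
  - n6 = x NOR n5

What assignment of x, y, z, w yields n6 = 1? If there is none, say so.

Check with x=0, y=1, z=1, w=1:
n1 = z XOR w = 1 XOR 1 = 0
n2 = NOT n1 = NOT 0 = 1
n3 = n2 NOR y = 1 NOR 1 = 0
n4 = NOT n3 = NOT 0 = 1
n5 = NOT n4 = NOT 1 = 0
n6 = x NOR n5 = 0 NOR 0 = 1
So n6 = 1 as required.

x=0, y=1, z=1, w=1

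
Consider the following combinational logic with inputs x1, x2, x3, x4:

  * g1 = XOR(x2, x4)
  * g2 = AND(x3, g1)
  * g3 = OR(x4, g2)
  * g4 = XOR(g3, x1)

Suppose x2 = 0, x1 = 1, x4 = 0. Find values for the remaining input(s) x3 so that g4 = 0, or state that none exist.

no solution exists

With x2 = 0, x1 = 1, x4 = 0 fixed, none of the 2 settings of x3 give g4 = 0.
For example, with x3=0:
g1 = XOR(x2, x4) = XOR(0, 0) = 0
g2 = AND(x3, g1) = AND(0, 0) = 0
g3 = OR(x4, g2) = OR(0, 0) = 0
g4 = XOR(g3, x1) = XOR(0, 1) = 1
giving g4 = 1 ≠ 0.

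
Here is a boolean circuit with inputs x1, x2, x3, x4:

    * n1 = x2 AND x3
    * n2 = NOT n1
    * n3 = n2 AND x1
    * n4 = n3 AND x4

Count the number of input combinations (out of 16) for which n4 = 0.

n4 = n3 AND x4 must be 0, so at least one of n3, x4 is 0.
Enumerating the 16 input combinations, 13 give n4 = 0 and 3 give n4 = 1.

13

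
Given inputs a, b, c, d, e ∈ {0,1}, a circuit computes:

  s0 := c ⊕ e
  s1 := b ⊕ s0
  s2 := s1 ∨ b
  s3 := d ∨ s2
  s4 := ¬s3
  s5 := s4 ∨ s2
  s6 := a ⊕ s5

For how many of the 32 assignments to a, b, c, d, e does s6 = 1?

16

s6 = a ⊕ s5 must be 1, so a and s5 differ.
Enumerating the 32 input combinations, 16 give s6 = 1 and 16 give s6 = 0.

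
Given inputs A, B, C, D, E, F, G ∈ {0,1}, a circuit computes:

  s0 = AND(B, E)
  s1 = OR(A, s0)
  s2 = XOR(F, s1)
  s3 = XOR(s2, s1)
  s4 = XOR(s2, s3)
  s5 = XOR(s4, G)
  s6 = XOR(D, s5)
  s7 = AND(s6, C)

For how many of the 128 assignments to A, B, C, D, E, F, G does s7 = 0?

96

s7 = AND(s6, C) must be 0, so at least one of s6, C is 0.
Enumerating the 128 input combinations, 96 give s7 = 0 and 32 give s7 = 1.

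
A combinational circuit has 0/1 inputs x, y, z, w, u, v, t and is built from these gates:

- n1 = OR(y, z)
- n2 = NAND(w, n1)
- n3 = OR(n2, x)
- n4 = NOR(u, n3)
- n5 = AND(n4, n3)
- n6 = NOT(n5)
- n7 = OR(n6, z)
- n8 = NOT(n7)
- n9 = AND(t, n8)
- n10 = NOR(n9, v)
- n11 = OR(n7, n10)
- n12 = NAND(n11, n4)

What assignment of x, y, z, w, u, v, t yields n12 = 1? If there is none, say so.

n12 = NAND(n11, n4) must be 1, so at least one of n11, n4 is 0.
Check with x=1, y=1, z=0, w=0, u=1, v=1, t=0:
n1 = OR(y, z) = OR(1, 0) = 1
n2 = NAND(w, n1) = NAND(0, 1) = 1
n3 = OR(n2, x) = OR(1, 1) = 1
n4 = NOR(u, n3) = NOR(1, 1) = 0
n5 = AND(n4, n3) = AND(0, 1) = 0
n6 = NOT(n5) = NOT 0 = 1
n7 = OR(n6, z) = OR(1, 0) = 1
n8 = NOT(n7) = NOT 1 = 0
n9 = AND(t, n8) = AND(0, 0) = 0
n10 = NOR(n9, v) = NOR(0, 1) = 0
n11 = OR(n7, n10) = OR(1, 0) = 1
n12 = NAND(n11, n4) = NAND(1, 0) = 1
So n12 = 1 as required.

x=1, y=1, z=0, w=0, u=1, v=1, t=0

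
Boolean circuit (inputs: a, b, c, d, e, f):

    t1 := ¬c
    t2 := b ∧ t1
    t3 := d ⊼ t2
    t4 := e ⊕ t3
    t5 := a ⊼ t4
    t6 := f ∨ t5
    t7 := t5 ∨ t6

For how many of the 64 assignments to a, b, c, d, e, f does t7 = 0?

8

t7 = t5 ∨ t6 must be 0, so both t5 = 0 and t6 = 0.
Enumerating the 64 input combinations, 8 give t7 = 0 and 56 give t7 = 1.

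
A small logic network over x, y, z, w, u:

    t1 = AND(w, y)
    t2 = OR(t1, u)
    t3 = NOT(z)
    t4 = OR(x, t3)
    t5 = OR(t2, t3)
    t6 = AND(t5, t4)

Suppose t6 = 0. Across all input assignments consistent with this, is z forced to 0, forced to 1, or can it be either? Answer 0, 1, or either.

t6 = AND(t5, t4) must be 0, so at least one of t5, t4 is 0.
Every assignment with t6 = 0 has z = 1; there are 11 such assignment(s).

1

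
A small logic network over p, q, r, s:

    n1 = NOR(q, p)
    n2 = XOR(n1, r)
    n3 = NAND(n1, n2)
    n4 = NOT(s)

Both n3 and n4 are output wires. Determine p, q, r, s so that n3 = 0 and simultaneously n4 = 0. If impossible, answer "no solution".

p=0, q=0, r=0, s=1

Check with p=0, q=0, r=0, s=1:
n1 = NOR(q, p) = NOR(0, 0) = 1
n2 = XOR(n1, r) = XOR(1, 0) = 1
n3 = NAND(n1, n2) = NAND(1, 1) = 0
n4 = NOT(s) = NOT 1 = 0
So n3 = 0 and n4 = 0.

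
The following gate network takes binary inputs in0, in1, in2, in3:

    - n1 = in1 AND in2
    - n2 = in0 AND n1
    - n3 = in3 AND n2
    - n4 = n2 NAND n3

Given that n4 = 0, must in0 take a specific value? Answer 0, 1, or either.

n4 = n2 NAND n3 must be 0, so both n2 = 1 and n3 = 1.
n2 = in0 AND n1 must be 1, so both in0 = 1 and n1 = 1.
n3 = in3 AND n2 must be 1, so both in3 = 1 and n2 = 1.
Every assignment with n4 = 0 has in0 = 1; there are 1 such assignment(s).
  in0=1, in1=1, in2=1, in3=1

1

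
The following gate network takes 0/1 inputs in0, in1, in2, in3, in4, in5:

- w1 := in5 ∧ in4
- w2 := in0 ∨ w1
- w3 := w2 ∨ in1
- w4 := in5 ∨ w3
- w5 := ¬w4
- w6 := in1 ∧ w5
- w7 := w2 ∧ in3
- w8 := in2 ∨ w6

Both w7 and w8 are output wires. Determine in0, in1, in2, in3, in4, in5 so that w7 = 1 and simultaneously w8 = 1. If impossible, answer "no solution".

Check with in0=1 in1=1 in2=1 in3=1 in4=1 in5=0:
w1 = in5 ∧ in4 = 0 ∧ 1 = 0
w2 = in0 ∨ w1 = 1 ∨ 0 = 1
w3 = w2 ∨ in1 = 1 ∨ 1 = 1
w4 = in5 ∨ w3 = 0 ∨ 1 = 1
w5 = ¬w4 = ¬1 = 0
w6 = in1 ∧ w5 = 1 ∧ 0 = 0
w7 = w2 ∧ in3 = 1 ∧ 1 = 1
w8 = in2 ∨ w6 = 1 ∨ 0 = 1
So w7 = 1 and w8 = 1.

in0=1 in1=1 in2=1 in3=1 in4=1 in5=0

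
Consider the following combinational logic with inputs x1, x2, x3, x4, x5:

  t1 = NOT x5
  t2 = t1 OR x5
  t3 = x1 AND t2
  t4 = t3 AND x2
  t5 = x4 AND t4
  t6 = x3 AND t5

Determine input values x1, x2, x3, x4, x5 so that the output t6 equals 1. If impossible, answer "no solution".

t6 = x3 AND t5 must be 1, so both x3 = 1 and t5 = 1.
Check with x1=1 x2=1 x3=1 x4=1 x5=0:
t1 = NOT x5 = NOT 0 = 1
t2 = t1 OR x5 = 1 OR 0 = 1
t3 = x1 AND t2 = 1 AND 1 = 1
t4 = t3 AND x2 = 1 AND 1 = 1
t5 = x4 AND t4 = 1 AND 1 = 1
t6 = x3 AND t5 = 1 AND 1 = 1
So t6 = 1 as required.

x1=1 x2=1 x3=1 x4=1 x5=0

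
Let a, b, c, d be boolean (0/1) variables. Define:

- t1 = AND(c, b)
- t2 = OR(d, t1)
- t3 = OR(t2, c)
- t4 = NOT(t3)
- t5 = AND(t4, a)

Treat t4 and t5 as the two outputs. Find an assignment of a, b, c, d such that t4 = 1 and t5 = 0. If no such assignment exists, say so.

Check with a=0, b=1, c=0, d=0:
t1 = AND(c, b) = AND(0, 1) = 0
t2 = OR(d, t1) = OR(0, 0) = 0
t3 = OR(t2, c) = OR(0, 0) = 0
t4 = NOT(t3) = NOT 0 = 1
t5 = AND(t4, a) = AND(1, 0) = 0
So t4 = 1 and t5 = 0.

a=0, b=1, c=0, d=0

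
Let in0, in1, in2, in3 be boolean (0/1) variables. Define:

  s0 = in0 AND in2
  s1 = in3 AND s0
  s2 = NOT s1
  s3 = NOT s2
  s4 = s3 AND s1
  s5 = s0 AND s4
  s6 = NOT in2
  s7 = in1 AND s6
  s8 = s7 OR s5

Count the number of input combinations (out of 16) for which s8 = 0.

10

s8 = s7 OR s5 must be 0, so both s7 = 0 and s5 = 0.
s7 = in1 AND s6 must be 0, so at least one of in1, s6 is 0.
Enumerating the 16 input combinations, 10 give s8 = 0 and 6 give s8 = 1.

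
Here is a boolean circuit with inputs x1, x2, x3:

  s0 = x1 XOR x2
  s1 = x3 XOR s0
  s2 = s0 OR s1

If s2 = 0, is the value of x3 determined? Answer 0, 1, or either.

s2 = s0 OR s1 must be 0, so both s0 = 0 and s1 = 0.
s0 = x1 XOR x2 must be 0, so x1 and x2 are equal.
Every assignment with s2 = 0 has x3 = 0; there are 2 such assignment(s).
  x1=0, x2=0, x3=0
  x1=1, x2=1, x3=0

0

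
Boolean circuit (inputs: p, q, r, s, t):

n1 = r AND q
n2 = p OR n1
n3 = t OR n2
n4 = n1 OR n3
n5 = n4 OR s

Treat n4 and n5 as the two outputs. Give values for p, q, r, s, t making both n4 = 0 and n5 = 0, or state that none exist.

p=0, q=0, r=1, s=0, t=0

Check with p=0, q=0, r=1, s=0, t=0:
n1 = r AND q = 1 AND 0 = 0
n2 = p OR n1 = 0 OR 0 = 0
n3 = t OR n2 = 0 OR 0 = 0
n4 = n1 OR n3 = 0 OR 0 = 0
n5 = n4 OR s = 0 OR 0 = 0
So n4 = 0 and n5 = 0.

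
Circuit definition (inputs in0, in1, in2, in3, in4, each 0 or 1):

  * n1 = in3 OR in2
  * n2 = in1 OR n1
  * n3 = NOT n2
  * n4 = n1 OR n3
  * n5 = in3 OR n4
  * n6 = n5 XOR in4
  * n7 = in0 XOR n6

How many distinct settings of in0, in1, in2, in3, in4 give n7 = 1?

n7 = in0 XOR n6 must be 1, so in0 and n6 differ.
Enumerating the 32 input combinations, 16 give n7 = 1 and 16 give n7 = 0.

16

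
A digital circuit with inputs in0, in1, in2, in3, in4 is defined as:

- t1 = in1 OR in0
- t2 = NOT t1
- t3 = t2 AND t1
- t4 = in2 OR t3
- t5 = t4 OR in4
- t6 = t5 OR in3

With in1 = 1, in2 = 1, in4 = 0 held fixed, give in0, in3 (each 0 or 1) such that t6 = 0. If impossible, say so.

no solution exists

With in1 = 1, in2 = 1, in4 = 0 fixed, none of the 4 settings of in0, in3 give t6 = 0.
For example, with in0=0, in3=0:
t1 = in1 OR in0 = 1 OR 0 = 1
t2 = NOT t1 = NOT 1 = 0
t3 = t2 AND t1 = 0 AND 1 = 0
t4 = in2 OR t3 = 1 OR 0 = 1
t5 = t4 OR in4 = 1 OR 0 = 1
t6 = t5 OR in3 = 1 OR 0 = 1
giving t6 = 1 ≠ 0.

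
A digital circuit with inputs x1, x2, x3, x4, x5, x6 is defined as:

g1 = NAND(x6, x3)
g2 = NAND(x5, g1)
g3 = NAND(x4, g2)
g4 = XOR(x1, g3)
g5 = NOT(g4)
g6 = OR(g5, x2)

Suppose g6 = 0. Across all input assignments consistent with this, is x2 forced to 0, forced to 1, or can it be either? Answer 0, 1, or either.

g6 = OR(g5, x2) must be 0, so both g5 = 0 and x2 = 0.
g5 = NOT(g4) must be 0, so g4 = 1.
g4 = XOR(x1, g3) must be 1, so x1 and g3 differ.
Every assignment with g6 = 0 has x2 = 0; there are 16 such assignment(s).

0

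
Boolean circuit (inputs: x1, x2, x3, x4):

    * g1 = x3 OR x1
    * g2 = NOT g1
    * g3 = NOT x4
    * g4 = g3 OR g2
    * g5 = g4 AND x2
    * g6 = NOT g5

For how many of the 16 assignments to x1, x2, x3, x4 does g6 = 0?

g6 = NOT g5 must be 0, so g5 = 1.
g5 = g4 AND x2 must be 1, so both g4 = 1 and x2 = 1.
Enumerating the 16 input combinations, 5 give g6 = 0 and 11 give g6 = 1.

5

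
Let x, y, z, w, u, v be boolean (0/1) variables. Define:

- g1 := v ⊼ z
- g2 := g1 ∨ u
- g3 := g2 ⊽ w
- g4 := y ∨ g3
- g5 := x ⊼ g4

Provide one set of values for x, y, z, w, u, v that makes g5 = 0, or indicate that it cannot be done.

g5 = x ⊼ g4 must be 0, so both x = 1 and g4 = 1.
g4 = y ∨ g3 must be 1, so at least one of y, g3 is 1.
Check with x=1, y=1, z=1, w=0, u=1, v=1:
g1 = v ⊼ z = 1 ⊼ 1 = 0
g2 = g1 ∨ u = 0 ∨ 1 = 1
g3 = g2 ⊽ w = 1 ⊽ 0 = 0
g4 = y ∨ g3 = 1 ∨ 0 = 1
g5 = x ⊼ g4 = 1 ⊼ 1 = 0
So g5 = 0 as required.

x=1, y=1, z=1, w=0, u=1, v=1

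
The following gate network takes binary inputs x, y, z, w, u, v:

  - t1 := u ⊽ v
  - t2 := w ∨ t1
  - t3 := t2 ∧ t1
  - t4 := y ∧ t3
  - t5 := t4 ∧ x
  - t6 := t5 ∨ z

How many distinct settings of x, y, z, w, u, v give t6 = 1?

34

t6 = t5 ∨ z must be 1, so at least one of t5, z is 1.
Enumerating the 64 input combinations, 34 give t6 = 1 and 30 give t6 = 0.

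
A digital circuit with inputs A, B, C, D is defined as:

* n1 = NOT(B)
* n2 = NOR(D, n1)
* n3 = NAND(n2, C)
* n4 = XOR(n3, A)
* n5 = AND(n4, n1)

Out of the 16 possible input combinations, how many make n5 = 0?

n5 = AND(n4, n1) must be 0, so at least one of n4, n1 is 0.
Enumerating the 16 input combinations, 12 give n5 = 0 and 4 give n5 = 1.

12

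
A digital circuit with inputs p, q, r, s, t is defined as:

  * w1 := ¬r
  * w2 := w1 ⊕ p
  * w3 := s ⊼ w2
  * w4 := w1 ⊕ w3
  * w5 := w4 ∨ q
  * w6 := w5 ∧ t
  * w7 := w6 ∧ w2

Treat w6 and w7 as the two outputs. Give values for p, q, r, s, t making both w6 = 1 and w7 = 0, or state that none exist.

Check with p=0, q=1, r=1, s=1, t=1:
w1 = ¬r = ¬1 = 0
w2 = w1 ⊕ p = 0 ⊕ 0 = 0
w3 = s ⊼ w2 = 1 ⊼ 0 = 1
w4 = w1 ⊕ w3 = 0 ⊕ 1 = 1
w5 = w4 ∨ q = 1 ∨ 1 = 1
w6 = w5 ∧ t = 1 ∧ 1 = 1
w7 = w6 ∧ w2 = 1 ∧ 0 = 0
So w6 = 1 and w7 = 0.

p=0, q=1, r=1, s=1, t=1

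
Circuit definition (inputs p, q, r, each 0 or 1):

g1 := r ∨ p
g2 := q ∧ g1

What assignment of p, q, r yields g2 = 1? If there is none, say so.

p=0, q=1, r=1

Check with p=0, q=1, r=1:
g1 = r ∨ p = 1 ∨ 0 = 1
g2 = q ∧ g1 = 1 ∧ 1 = 1
So g2 = 1 as required.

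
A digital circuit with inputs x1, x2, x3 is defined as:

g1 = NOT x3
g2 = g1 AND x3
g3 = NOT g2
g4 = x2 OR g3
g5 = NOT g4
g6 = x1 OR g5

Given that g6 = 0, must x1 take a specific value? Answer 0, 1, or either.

g6 = x1 OR g5 must be 0, so both x1 = 0 and g5 = 0.
Every assignment with g6 = 0 has x1 = 0; there are 4 such assignment(s).
  x1=0, x2=0, x3=0
  x1=0, x2=0, x3=1
  x1=0, x2=1, x3=0
  x1=0, x2=1, x3=1

0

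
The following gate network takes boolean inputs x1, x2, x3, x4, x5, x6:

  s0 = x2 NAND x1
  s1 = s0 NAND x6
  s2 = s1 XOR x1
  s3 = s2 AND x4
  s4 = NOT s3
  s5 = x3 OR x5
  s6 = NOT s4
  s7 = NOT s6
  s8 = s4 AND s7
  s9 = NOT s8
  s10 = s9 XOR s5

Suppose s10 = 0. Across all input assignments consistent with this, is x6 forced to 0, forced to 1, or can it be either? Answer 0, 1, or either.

Both values of x6 occur among assignments with s10 = 0:
  x6=0: x1=0, x2=0, x3=0, x4=0, x5=0, x6=0
  x6=1: x1=0, x2=0, x3=0, x4=0, x5=0, x6=1

either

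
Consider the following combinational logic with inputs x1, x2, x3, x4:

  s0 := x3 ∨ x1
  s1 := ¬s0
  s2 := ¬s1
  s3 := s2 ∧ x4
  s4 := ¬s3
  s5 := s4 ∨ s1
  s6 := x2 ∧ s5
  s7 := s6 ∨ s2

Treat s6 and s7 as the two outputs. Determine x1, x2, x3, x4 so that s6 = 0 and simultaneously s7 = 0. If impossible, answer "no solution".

Check with x1=0 x2=0 x3=0 x4=1:
s0 = x3 ∨ x1 = 0 ∨ 0 = 0
s1 = ¬s0 = ¬0 = 1
s2 = ¬s1 = ¬1 = 0
s3 = s2 ∧ x4 = 0 ∧ 1 = 0
s4 = ¬s3 = ¬0 = 1
s5 = s4 ∨ s1 = 1 ∨ 1 = 1
s6 = x2 ∧ s5 = 0 ∧ 1 = 0
s7 = s6 ∨ s2 = 0 ∨ 0 = 0
So s6 = 0 and s7 = 0.

x1=0 x2=0 x3=0 x4=1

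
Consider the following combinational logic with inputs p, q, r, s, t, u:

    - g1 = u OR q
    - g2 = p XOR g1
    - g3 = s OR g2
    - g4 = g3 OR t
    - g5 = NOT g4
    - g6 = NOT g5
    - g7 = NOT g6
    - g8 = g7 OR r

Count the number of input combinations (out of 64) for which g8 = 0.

g8 = g7 OR r must be 0, so both g7 = 0 and r = 0.
Enumerating the 64 input combinations, 28 give g8 = 0 and 36 give g8 = 1.

28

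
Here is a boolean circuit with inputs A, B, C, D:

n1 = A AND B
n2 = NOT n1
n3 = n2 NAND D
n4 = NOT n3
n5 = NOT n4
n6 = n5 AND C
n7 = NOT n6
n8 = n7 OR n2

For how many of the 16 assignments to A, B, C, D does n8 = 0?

2

n8 = n7 OR n2 must be 0, so both n7 = 0 and n2 = 0.
Satisfying assignments:
  A=1, B=1, C=1, D=0
  A=1, B=1, C=1, D=1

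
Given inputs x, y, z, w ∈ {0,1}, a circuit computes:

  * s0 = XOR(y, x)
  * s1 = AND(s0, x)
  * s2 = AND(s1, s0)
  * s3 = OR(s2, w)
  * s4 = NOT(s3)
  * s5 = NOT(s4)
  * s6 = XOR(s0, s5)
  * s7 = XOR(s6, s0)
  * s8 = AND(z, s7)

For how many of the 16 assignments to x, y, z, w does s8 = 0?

s8 = AND(z, s7) must be 0, so at least one of z, s7 is 0.
Enumerating the 16 input combinations, 11 give s8 = 0 and 5 give s8 = 1.

11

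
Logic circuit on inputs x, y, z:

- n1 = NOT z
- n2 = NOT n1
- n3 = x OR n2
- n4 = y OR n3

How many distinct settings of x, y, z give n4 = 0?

n4 = y OR n3 must be 0, so both y = 0 and n3 = 0.
n3 = x OR n2 must be 0, so both x = 0 and n2 = 0.
n2 = NOT n1 must be 0, so n1 = 1.
Satisfying assignments:
  x=0, y=0, z=0

1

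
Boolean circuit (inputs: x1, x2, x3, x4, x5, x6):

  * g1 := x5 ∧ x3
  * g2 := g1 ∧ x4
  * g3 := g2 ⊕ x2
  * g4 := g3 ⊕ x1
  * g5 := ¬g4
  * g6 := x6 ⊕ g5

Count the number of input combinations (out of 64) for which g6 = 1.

g6 = x6 ⊕ g5 must be 1, so x6 and g5 differ.
Enumerating the 64 input combinations, 32 give g6 = 1 and 32 give g6 = 0.

32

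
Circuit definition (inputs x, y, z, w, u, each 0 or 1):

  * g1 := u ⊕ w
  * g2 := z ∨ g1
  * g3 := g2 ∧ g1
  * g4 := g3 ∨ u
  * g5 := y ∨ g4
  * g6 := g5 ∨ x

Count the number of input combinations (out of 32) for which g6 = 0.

g6 = g5 ∨ x must be 0, so both g5 = 0 and x = 0.
Satisfying assignments:
  x=0, y=0, z=0, w=0, u=0
  x=0, y=0, z=1, w=0, u=0

2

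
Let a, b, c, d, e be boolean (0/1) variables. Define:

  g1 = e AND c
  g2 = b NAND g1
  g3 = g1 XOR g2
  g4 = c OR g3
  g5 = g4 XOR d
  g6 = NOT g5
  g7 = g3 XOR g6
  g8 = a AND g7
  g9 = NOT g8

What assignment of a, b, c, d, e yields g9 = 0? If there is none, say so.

a=1, b=0, c=1, d=0, e=0

Check with a=1, b=0, c=1, d=0, e=0:
g1 = e AND c = 0 AND 1 = 0
g2 = b NAND g1 = 0 NAND 0 = 1
g3 = g1 XOR g2 = 0 XOR 1 = 1
g4 = c OR g3 = 1 OR 1 = 1
g5 = g4 XOR d = 1 XOR 0 = 1
g6 = NOT g5 = NOT 1 = 0
g7 = g3 XOR g6 = 1 XOR 0 = 1
g8 = a AND g7 = 1 AND 1 = 1
g9 = NOT g8 = NOT 1 = 0
So g9 = 0 as required.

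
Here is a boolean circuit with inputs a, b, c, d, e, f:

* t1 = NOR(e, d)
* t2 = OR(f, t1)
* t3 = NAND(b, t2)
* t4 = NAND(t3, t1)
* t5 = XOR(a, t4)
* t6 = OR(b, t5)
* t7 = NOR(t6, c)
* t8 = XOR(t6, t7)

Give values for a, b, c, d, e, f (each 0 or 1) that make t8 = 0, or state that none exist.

a=1 b=0 c=1 d=0 e=1 f=0

Check with a=1 b=0 c=1 d=0 e=1 f=0:
t1 = NOR(e, d) = NOR(1, 0) = 0
t2 = OR(f, t1) = OR(0, 0) = 0
t3 = NAND(b, t2) = NAND(0, 0) = 1
t4 = NAND(t3, t1) = NAND(1, 0) = 1
t5 = XOR(a, t4) = XOR(1, 1) = 0
t6 = OR(b, t5) = OR(0, 0) = 0
t7 = NOR(t6, c) = NOR(0, 1) = 0
t8 = XOR(t6, t7) = XOR(0, 0) = 0
So t8 = 0 as required.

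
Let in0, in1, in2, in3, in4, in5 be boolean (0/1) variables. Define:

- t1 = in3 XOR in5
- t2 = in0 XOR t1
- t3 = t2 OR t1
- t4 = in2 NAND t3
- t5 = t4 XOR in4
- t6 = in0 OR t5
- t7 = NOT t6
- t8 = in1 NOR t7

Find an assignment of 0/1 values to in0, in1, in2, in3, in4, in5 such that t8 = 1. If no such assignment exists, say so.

t8 = in1 NOR t7 must be 1, so both in1 = 0 and t7 = 0.
Check with in0=0, in1=0, in2=0, in3=1, in4=0, in5=0:
t1 = in3 XOR in5 = 1 XOR 0 = 1
t2 = in0 XOR t1 = 0 XOR 1 = 1
t3 = t2 OR t1 = 1 OR 1 = 1
t4 = in2 NAND t3 = 0 NAND 1 = 1
t5 = t4 XOR in4 = 1 XOR 0 = 1
t6 = in0 OR t5 = 0 OR 1 = 1
t7 = NOT t6 = NOT 1 = 0
t8 = in1 NOR t7 = 0 NOR 0 = 1
So t8 = 1 as required.

in0=0, in1=0, in2=0, in3=1, in4=0, in5=0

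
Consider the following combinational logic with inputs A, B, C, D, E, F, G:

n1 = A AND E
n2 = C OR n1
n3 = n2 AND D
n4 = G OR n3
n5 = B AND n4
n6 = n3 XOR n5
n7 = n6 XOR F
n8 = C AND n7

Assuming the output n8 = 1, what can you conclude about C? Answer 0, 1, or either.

n8 = C AND n7 must be 1, so both C = 1 and n7 = 1.
Every assignment with n8 = 1 has C = 1; there are 32 such assignment(s).

1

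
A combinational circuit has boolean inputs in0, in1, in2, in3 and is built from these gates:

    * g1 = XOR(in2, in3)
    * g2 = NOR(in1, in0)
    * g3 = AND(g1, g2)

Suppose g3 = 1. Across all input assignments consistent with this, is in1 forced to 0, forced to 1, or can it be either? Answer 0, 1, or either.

g3 = AND(g1, g2) must be 1, so both g1 = 1 and g2 = 1.
g1 = XOR(in2, in3) must be 1, so in2 and in3 differ.
Every assignment with g3 = 1 has in1 = 0; there are 2 such assignment(s).
  in0=0, in1=0, in2=0, in3=1
  in0=0, in1=0, in2=1, in3=0

0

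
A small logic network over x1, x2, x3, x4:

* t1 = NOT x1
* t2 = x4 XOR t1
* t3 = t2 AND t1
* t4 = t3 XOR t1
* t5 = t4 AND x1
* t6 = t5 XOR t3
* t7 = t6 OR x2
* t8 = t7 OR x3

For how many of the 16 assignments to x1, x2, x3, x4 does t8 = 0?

3

t8 = t7 OR x3 must be 0, so both t7 = 0 and x3 = 0.
t7 = t6 OR x2 must be 0, so both t6 = 0 and x2 = 0.
Enumerating the 16 input combinations, 3 give t8 = 0 and 13 give t8 = 1.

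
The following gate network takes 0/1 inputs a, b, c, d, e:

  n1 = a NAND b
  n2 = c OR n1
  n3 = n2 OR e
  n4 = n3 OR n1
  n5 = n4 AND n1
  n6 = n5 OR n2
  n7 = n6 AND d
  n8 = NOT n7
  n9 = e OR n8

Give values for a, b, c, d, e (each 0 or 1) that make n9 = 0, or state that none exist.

n9 = e OR n8 must be 0, so both e = 0 and n8 = 0.
Check with a=0, b=0, c=0, d=1, e=0:
n1 = a NAND b = 0 NAND 0 = 1
n2 = c OR n1 = 0 OR 1 = 1
n3 = n2 OR e = 1 OR 0 = 1
n4 = n3 OR n1 = 1 OR 1 = 1
n5 = n4 AND n1 = 1 AND 1 = 1
n6 = n5 OR n2 = 1 OR 1 = 1
n7 = n6 AND d = 1 AND 1 = 1
n8 = NOT n7 = NOT 1 = 0
n9 = e OR n8 = 0 OR 0 = 0
So n9 = 0 as required.

a=0, b=0, c=0, d=1, e=0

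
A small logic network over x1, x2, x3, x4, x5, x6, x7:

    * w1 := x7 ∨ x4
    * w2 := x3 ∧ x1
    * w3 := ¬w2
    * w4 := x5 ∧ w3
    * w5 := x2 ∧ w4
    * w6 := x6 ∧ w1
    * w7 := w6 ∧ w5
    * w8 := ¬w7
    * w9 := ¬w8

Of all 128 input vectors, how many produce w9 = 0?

119

w9 = ¬w8 must be 0, so w8 = 1.
w8 = ¬w7 must be 1, so w7 = 0.
w7 = w6 ∧ w5 must be 0, so at least one of w6, w5 is 0.
Enumerating the 128 input combinations, 119 give w9 = 0 and 9 give w9 = 1.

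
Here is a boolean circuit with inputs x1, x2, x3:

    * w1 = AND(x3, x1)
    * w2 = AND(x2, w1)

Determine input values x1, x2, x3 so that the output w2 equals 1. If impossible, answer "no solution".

x1=1, x2=1, x3=1

w2 = AND(x2, w1) must be 1, so both x2 = 1 and w1 = 1.
Check with x1=1, x2=1, x3=1:
w1 = AND(x3, x1) = AND(1, 1) = 1
w2 = AND(x2, w1) = AND(1, 1) = 1
So w2 = 1 as required.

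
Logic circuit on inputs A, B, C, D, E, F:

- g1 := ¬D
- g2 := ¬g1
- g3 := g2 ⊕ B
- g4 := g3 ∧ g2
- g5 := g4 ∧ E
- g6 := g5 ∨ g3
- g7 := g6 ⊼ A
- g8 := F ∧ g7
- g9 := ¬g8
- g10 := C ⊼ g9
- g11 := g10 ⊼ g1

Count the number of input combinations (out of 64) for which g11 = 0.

22

g11 = g10 ⊼ g1 must be 0, so both g10 = 1 and g1 = 1.
Enumerating the 64 input combinations, 22 give g11 = 0 and 42 give g11 = 1.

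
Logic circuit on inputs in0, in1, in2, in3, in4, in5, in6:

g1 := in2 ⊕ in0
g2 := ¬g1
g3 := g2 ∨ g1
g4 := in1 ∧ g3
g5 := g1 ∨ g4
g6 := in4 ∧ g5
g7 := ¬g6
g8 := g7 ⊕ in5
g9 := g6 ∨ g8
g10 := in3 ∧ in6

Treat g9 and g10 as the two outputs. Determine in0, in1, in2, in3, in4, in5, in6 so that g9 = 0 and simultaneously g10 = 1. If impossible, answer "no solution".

in0=0, in1=0, in2=0, in3=1, in4=1, in5=1, in6=1

Check with in0=0, in1=0, in2=0, in3=1, in4=1, in5=1, in6=1:
g1 = in2 ⊕ in0 = 0 ⊕ 0 = 0
g2 = ¬g1 = ¬0 = 1
g3 = g2 ∨ g1 = 1 ∨ 0 = 1
g4 = in1 ∧ g3 = 0 ∧ 1 = 0
g5 = g1 ∨ g4 = 0 ∨ 0 = 0
g6 = in4 ∧ g5 = 1 ∧ 0 = 0
g7 = ¬g6 = ¬0 = 1
g8 = g7 ⊕ in5 = 1 ⊕ 1 = 0
g9 = g6 ∨ g8 = 0 ∨ 0 = 0
g10 = in3 ∧ in6 = 1 ∧ 1 = 1
So g9 = 0 and g10 = 1.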